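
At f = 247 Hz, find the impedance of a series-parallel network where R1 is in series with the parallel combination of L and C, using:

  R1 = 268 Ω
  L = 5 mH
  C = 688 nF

Step 1 — Angular frequency: ω = 2π·f = 2π·247 = 1552 rad/s.
Step 2 — Component impedances:
  R1: Z = R = 268 Ω
  L: Z = jωL = j·1552·0.005 = 0 + j7.76 Ω
  C: Z = 1/(jωC) = -j/(ω·C) = 0 - j936.6 Ω
Step 3 — Parallel branch: L || C = 1/(1/L + 1/C) = 0 + j7.825 Ω.
Step 4 — Series with R1: Z_total = R1 + (L || C) = 268 + j7.825 Ω = 268.1∠1.7° Ω.

Z = 268 + j7.825 Ω = 268.1∠1.7° Ω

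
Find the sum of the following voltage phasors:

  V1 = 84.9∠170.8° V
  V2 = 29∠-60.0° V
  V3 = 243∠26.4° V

Step 1 — Convert each phasor to rectangular form:
  V1 = 84.9·(cos(170.8°) + j·sin(170.8°)) = -83.81 + j13.57 V
  V2 = 29·(cos(-60.0°) + j·sin(-60.0°)) = 14.5 - j25.11 V
  V3 = 243·(cos(26.4°) + j·sin(26.4°)) = 217.7 + j108 V
Step 2 — Sum components: V_total = 148.4 + j96.51 V.
Step 3 — Convert to polar: |V_total| = 177 V, ∠V_total = 33.0°.

V_total = 177∠33.0° V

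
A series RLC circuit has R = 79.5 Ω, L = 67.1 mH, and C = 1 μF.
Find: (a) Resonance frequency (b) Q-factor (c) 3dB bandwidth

Step 1 — Resonance: ω₀ = 1/√(LC) = 1/√(0.0671·1e-06) = 3860 rad/s.
Step 2 — f₀ = ω₀/(2π) = 614.4 Hz.
Step 3 — Series Q: Q = ω₀L/R = 3860·0.0671/79.5 = 3.258.
Step 4 — Bandwidth: Δω = ω₀/Q = 1185 rad/s; BW = Δω/(2π) = 188.6 Hz.

(a) f₀ = 614.4 Hz  (b) Q = 3.258  (c) BW = 188.6 Hz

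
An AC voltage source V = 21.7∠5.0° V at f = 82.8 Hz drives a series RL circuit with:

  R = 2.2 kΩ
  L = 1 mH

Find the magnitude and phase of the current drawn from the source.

Step 1 — Angular frequency: ω = 2π·f = 2π·82.8 = 520.2 rad/s.
Step 2 — Component impedances:
  R: Z = R = 2200 Ω
  L: Z = jωL = j·520.2·0.001 = 0 + j0.5202 Ω
Step 3 — Series combination: Z_total = R + L = 2200 + j0.5202 Ω = 2200∠0.0° Ω.
Step 4 — Source phasor: V = 21.7∠5.0° V = 21.62 + j1.891 V.
Step 5 — Ohm's law: I = V / Z_total = (21.62 + j1.891) / (2200 + j0.5202) = 0.009826 + j0.0008573 A.
Step 6 — Convert to polar: |I| = 0.009864 A, ∠I = 5.0°.

I = 0.009864∠5.0° A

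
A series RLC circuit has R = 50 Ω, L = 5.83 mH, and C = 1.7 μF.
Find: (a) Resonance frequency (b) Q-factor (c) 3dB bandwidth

Step 1 — Resonance: ω₀ = 1/√(LC) = 1/√(0.00583·1.7e-06) = 1.004e+04 rad/s.
Step 2 — f₀ = ω₀/(2π) = 1599 Hz.
Step 3 — Series Q: Q = ω₀L/R = 1.004e+04·0.00583/50 = 1.171.
Step 4 — Bandwidth: Δω = ω₀/Q = 8576 rad/s; BW = Δω/(2π) = 1365 Hz.

(a) f₀ = 1599 Hz  (b) Q = 1.171  (c) BW = 1365 Hz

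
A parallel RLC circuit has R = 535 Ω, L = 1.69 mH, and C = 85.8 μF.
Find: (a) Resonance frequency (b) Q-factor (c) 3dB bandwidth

Step 1 — Resonance: ω₀ = 1/√(LC) = 1/√(0.00169·8.58e-05) = 2626 rad/s.
Step 2 — f₀ = ω₀/(2π) = 418 Hz.
Step 3 — Parallel Q: Q = R/(ω₀L) = 535/(2626·0.00169) = 120.5.
Step 4 — Bandwidth: Δω = ω₀/Q = 21.79 rad/s; BW = Δω/(2π) = 3.467 Hz.

(a) f₀ = 418 Hz  (b) Q = 120.5  (c) BW = 3.467 Hz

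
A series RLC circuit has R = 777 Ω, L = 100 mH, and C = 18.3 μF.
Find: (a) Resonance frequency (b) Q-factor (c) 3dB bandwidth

Step 1 — Resonance: ω₀ = 1/√(LC) = 1/√(0.1·1.83e-05) = 739.2 rad/s.
Step 2 — f₀ = ω₀/(2π) = 117.7 Hz.
Step 3 — Series Q: Q = ω₀L/R = 739.2·0.1/777 = 0.09514.
Step 4 — Bandwidth: Δω = ω₀/Q = 7770 rad/s; BW = Δω/(2π) = 1237 Hz.

(a) f₀ = 117.7 Hz  (b) Q = 0.09514  (c) BW = 1237 Hz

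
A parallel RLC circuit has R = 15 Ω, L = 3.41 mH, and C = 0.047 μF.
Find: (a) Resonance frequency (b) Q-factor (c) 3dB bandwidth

Step 1 — Resonance: ω₀ = 1/√(LC) = 1/√(0.00341·4.7e-08) = 7.899e+04 rad/s.
Step 2 — f₀ = ω₀/(2π) = 1.257e+04 Hz.
Step 3 — Parallel Q: Q = R/(ω₀L) = 15/(7.899e+04·0.00341) = 0.05569.
Step 4 — Bandwidth: Δω = ω₀/Q = 1.418e+06 rad/s; BW = Δω/(2π) = 2.258e+05 Hz.

(a) f₀ = 1.257e+04 Hz  (b) Q = 0.05569  (c) BW = 2.258e+05 Hz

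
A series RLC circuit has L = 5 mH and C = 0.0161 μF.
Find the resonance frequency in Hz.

Step 1 — Resonance condition Im(Z)=0 gives ω₀ = 1/√(LC).
Step 2 — ω₀ = 1/√(0.005·1.61e-08) = 1.115e+05 rad/s.
Step 3 — f₀ = ω₀/(2π) = 1.774e+04 Hz.

f₀ = 1.774e+04 Hz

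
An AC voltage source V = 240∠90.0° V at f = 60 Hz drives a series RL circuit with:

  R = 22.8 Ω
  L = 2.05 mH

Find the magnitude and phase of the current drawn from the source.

Step 1 — Angular frequency: ω = 2π·f = 2π·60 = 377 rad/s.
Step 2 — Component impedances:
  R: Z = R = 22.8 Ω
  L: Z = jωL = j·377·0.00205 = 0 + j0.7728 Ω
Step 3 — Series combination: Z_total = R + L = 22.8 + j0.7728 Ω = 22.81∠1.9° Ω.
Step 4 — Source phasor: V = 240∠90.0° V = 0 + j240 V.
Step 5 — Ohm's law: I = V / Z_total = (0 + j240) / (22.8 + j0.7728) = 0.3564 + j10.51 A.
Step 6 — Convert to polar: |I| = 10.52 A, ∠I = 88.1°.

I = 10.52∠88.1° A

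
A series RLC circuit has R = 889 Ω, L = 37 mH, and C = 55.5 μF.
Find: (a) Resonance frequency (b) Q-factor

Step 1 — Resonance condition Im(Z)=0 gives ω₀ = 1/√(LC).
Step 2 — ω₀ = 1/√(0.037·5.55e-05) = 697.8 rad/s.
Step 3 — f₀ = ω₀/(2π) = 111.1 Hz.
Step 4 — Series Q: Q = ω₀L/R = 697.8·0.037/889 = 0.02904.

(a) f₀ = 111.1 Hz  (b) Q = 0.02904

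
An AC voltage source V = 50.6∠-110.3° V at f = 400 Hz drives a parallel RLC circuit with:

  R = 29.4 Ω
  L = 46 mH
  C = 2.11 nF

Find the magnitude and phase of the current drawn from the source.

Step 1 — Angular frequency: ω = 2π·f = 2π·400 = 2513 rad/s.
Step 2 — Component impedances:
  R: Z = R = 29.4 Ω
  L: Z = jωL = j·2513·0.046 = 0 + j115.6 Ω
  C: Z = 1/(jωC) = -j/(ω·C) = 0 - j1.886e+05 Ω
Step 3 — Parallel combination: 1/Z_total = 1/R + 1/L + 1/C; Z_total = 27.62 + j7.019 Ω = 28.49∠14.3° Ω.
Step 4 — Source phasor: V = 50.6∠-110.3° V = -17.55 - j47.46 V.
Step 5 — Ohm's law: I = V / Z_total = (-17.55 - j47.46) / (27.62 + j7.019) = -1.007 - j1.462 A.
Step 6 — Convert to polar: |I| = 1.776 A, ∠I = -124.6°.

I = 1.776∠-124.6° A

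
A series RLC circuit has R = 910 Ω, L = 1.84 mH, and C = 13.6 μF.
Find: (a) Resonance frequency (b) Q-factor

Step 1 — Resonance condition Im(Z)=0 gives ω₀ = 1/√(LC).
Step 2 — ω₀ = 1/√(0.00184·1.36e-05) = 6322 rad/s.
Step 3 — f₀ = ω₀/(2π) = 1006 Hz.
Step 4 — Series Q: Q = ω₀L/R = 6322·0.00184/910 = 0.01278.

(a) f₀ = 1006 Hz  (b) Q = 0.01278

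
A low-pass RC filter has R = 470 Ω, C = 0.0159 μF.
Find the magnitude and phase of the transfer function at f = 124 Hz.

Step 1 — Angular frequency: ω = 2π·124 = 779.1 rad/s.
Step 2 — Transfer function: H(jω) = 1/(1 + jωRC).
Step 3 — Denominator: 1 + jωRC = 1 + j·779.1·470·1.59e-08 = 1 + j0.005822.
Step 4 — H = 1 - j0.005822.
Step 5 — Magnitude: |H| = 1 (-0.0 dB); phase: φ = -0.3°.

|H| = 1 (-0.0 dB), φ = -0.3°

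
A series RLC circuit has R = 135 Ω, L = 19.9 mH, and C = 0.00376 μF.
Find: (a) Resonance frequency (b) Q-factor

Step 1 — Resonance condition Im(Z)=0 gives ω₀ = 1/√(LC).
Step 2 — ω₀ = 1/√(0.0199·3.76e-09) = 1.156e+05 rad/s.
Step 3 — f₀ = ω₀/(2π) = 1.84e+04 Hz.
Step 4 — Series Q: Q = ω₀L/R = 1.156e+05·0.0199/135 = 17.04.

(a) f₀ = 1.84e+04 Hz  (b) Q = 17.04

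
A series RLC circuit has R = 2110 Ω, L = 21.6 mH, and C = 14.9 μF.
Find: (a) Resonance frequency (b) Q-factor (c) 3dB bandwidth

Step 1 — Resonance condition Im(Z)=0 gives ω₀ = 1/√(LC).
Step 2 — ω₀ = 1/√(0.0216·1.49e-05) = 1763 rad/s.
Step 3 — f₀ = ω₀/(2π) = 280.5 Hz.
Step 4 — Series Q: Q = ω₀L/R = 1763·0.0216/2110 = 0.01804.
Step 5 — 3dB bandwidth: Δω = ω₀/Q = 9.769e+04 rad/s; BW = Δω/(2π) = 1.555e+04 Hz.

(a) f₀ = 280.5 Hz  (b) Q = 0.01804  (c) BW = 1.555e+04 Hz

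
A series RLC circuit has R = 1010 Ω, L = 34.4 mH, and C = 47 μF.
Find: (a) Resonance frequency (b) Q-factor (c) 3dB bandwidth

Step 1 — Resonance: ω₀ = 1/√(LC) = 1/√(0.0344·4.7e-05) = 786.5 rad/s.
Step 2 — f₀ = ω₀/(2π) = 125.2 Hz.
Step 3 — Series Q: Q = ω₀L/R = 786.5·0.0344/1010 = 0.02679.
Step 4 — Bandwidth: Δω = ω₀/Q = 2.936e+04 rad/s; BW = Δω/(2π) = 4673 Hz.

(a) f₀ = 125.2 Hz  (b) Q = 0.02679  (c) BW = 4673 Hz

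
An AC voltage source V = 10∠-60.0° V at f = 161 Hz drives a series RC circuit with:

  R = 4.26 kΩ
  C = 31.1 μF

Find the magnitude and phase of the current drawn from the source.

Step 1 — Angular frequency: ω = 2π·f = 2π·161 = 1012 rad/s.
Step 2 — Component impedances:
  R: Z = R = 4260 Ω
  C: Z = 1/(jωC) = -j/(ω·C) = 0 - j31.79 Ω
Step 3 — Series combination: Z_total = R + C = 4260 - j31.79 Ω = 4260∠-0.4° Ω.
Step 4 — Source phasor: V = 10∠-60.0° V = 5 - j8.66 V.
Step 5 — Ohm's law: I = V / Z_total = (5 - j8.66) / (4260 - j31.79) = 0.001189 - j0.002024 A.
Step 6 — Convert to polar: |I| = 0.002347 A, ∠I = -59.6°.

I = 0.002347∠-59.6° A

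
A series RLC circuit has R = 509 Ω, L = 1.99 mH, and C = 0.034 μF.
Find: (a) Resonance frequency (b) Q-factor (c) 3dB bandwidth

Step 1 — Resonance condition Im(Z)=0 gives ω₀ = 1/√(LC).
Step 2 — ω₀ = 1/√(0.00199·3.4e-08) = 1.216e+05 rad/s.
Step 3 — f₀ = ω₀/(2π) = 1.935e+04 Hz.
Step 4 — Series Q: Q = ω₀L/R = 1.216e+05·0.00199/509 = 0.4753.
Step 5 — 3dB bandwidth: Δω = ω₀/Q = 2.558e+05 rad/s; BW = Δω/(2π) = 4.071e+04 Hz.

(a) f₀ = 1.935e+04 Hz  (b) Q = 0.4753  (c) BW = 4.071e+04 Hz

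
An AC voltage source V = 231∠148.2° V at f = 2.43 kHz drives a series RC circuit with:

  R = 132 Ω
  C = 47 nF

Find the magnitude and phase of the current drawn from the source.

Step 1 — Angular frequency: ω = 2π·f = 2π·2430 = 1.527e+04 rad/s.
Step 2 — Component impedances:
  R: Z = R = 132 Ω
  C: Z = 1/(jωC) = -j/(ω·C) = 0 - j1394 Ω
Step 3 — Series combination: Z_total = R + C = 132 - j1394 Ω = 1400∠-84.6° Ω.
Step 4 — Source phasor: V = 231∠148.2° V = -196.3 + j121.7 V.
Step 5 — Ohm's law: I = V / Z_total = (-196.3 + j121.7) / (132 - j1394) = -0.0998 - j0.1314 A.
Step 6 — Convert to polar: |I| = 0.165 A, ∠I = -127.2°.

I = 0.165∠-127.2° A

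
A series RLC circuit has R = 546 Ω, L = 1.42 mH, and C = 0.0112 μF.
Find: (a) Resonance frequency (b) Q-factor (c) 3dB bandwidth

Step 1 — Resonance condition Im(Z)=0 gives ω₀ = 1/√(LC).
Step 2 — ω₀ = 1/√(0.00142·1.12e-08) = 2.508e+05 rad/s.
Step 3 — f₀ = ω₀/(2π) = 3.991e+04 Hz.
Step 4 — Series Q: Q = ω₀L/R = 2.508e+05·0.00142/546 = 0.6521.
Step 5 — 3dB bandwidth: Δω = ω₀/Q = 3.845e+05 rad/s; BW = Δω/(2π) = 6.12e+04 Hz.

(a) f₀ = 3.991e+04 Hz  (b) Q = 0.6521  (c) BW = 6.12e+04 Hz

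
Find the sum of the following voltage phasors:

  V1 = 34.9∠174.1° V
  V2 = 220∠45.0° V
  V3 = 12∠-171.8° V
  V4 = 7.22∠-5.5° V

Step 1 — Convert each phasor to rectangular form:
  V1 = 34.9·(cos(174.1°) + j·sin(174.1°)) = -34.72 + j3.587 V
  V2 = 220·(cos(45.0°) + j·sin(45.0°)) = 155.6 + j155.6 V
  V3 = 12·(cos(-171.8°) + j·sin(-171.8°)) = -11.88 - j1.712 V
  V4 = 7.22·(cos(-5.5°) + j·sin(-5.5°)) = 7.187 - j0.692 V
Step 2 — Sum components: V_total = 116.2 + j156.7 V.
Step 3 — Convert to polar: |V_total| = 195.1 V, ∠V_total = 53.5°.

V_total = 195.1∠53.5° V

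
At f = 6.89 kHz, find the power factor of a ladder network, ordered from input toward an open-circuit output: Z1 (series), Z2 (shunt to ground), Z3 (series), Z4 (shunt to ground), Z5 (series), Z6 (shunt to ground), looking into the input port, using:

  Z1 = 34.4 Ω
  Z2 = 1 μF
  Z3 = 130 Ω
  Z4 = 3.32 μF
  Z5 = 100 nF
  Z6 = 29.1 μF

Step 1 — Angular frequency: ω = 2π·f = 2π·6890 = 4.329e+04 rad/s.
Step 2 — Component impedances:
  Z1: Z = R = 34.4 Ω
  Z2: Z = 1/(jωC) = -j/(ω·C) = 0 - j23.1 Ω
  Z3: Z = R = 130 Ω
  Z4: Z = 1/(jωC) = -j/(ω·C) = 0 - j6.958 Ω
  Z5: Z = 1/(jωC) = -j/(ω·C) = 0 - j231 Ω
  Z6: Z = 1/(jωC) = -j/(ω·C) = 0 - j0.7938 Ω
Step 3 — Ladder network (open output): work backward from the far end, alternating series and parallel combinations. Z_in = 38.3 - j22.2 Ω = 44.27∠-30.1° Ω.
Step 4 — Power factor: PF = cos(φ) = Re(Z)/|Z| = 38.3/44.27 = 0.8651.
Step 5 — Type: Im(Z) = -22.2 ⇒ leading (phase φ = -30.1°).

PF = 0.8651 (leading, φ = -30.1°)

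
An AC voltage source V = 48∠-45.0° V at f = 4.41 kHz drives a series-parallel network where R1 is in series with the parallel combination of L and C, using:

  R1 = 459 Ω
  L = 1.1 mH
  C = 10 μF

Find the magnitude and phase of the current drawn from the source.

Step 1 — Angular frequency: ω = 2π·f = 2π·4410 = 2.771e+04 rad/s.
Step 2 — Component impedances:
  R1: Z = R = 459 Ω
  L: Z = jωL = j·2.771e+04·0.0011 = 0 + j30.48 Ω
  C: Z = 1/(jωC) = -j/(ω·C) = 0 - j3.609 Ω
Step 3 — Parallel branch: L || C = 1/(1/L + 1/C) = 0 - j4.094 Ω.
Step 4 — Series with R1: Z_total = R1 + (L || C) = 459 - j4.094 Ω = 459∠-0.5° Ω.
Step 5 — Source phasor: V = 48∠-45.0° V = 33.94 - j33.94 V.
Step 6 — Ohm's law: I = V / Z_total = (33.94 - j33.94) / (459 - j4.094) = 0.0746 - j0.07328 A.
Step 7 — Convert to polar: |I| = 0.1046 A, ∠I = -44.5°.

I = 0.1046∠-44.5° A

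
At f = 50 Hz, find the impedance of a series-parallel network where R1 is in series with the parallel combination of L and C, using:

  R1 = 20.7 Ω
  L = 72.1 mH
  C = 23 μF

Step 1 — Angular frequency: ω = 2π·f = 2π·50 = 314.2 rad/s.
Step 2 — Component impedances:
  R1: Z = R = 20.7 Ω
  L: Z = jωL = j·314.2·0.0721 = 0 + j22.65 Ω
  C: Z = 1/(jωC) = -j/(ω·C) = 0 - j138.4 Ω
Step 3 — Parallel branch: L || C = 1/(1/L + 1/C) = 0 + j27.08 Ω.
Step 4 — Series with R1: Z_total = R1 + (L || C) = 20.7 + j27.08 Ω = 34.09∠52.6° Ω.

Z = 20.7 + j27.08 Ω = 34.09∠52.6° Ω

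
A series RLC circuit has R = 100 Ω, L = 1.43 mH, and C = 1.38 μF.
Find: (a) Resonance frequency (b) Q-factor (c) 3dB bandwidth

Step 1 — Resonance condition Im(Z)=0 gives ω₀ = 1/√(LC).
Step 2 — ω₀ = 1/√(0.00143·1.38e-06) = 2.251e+04 rad/s.
Step 3 — f₀ = ω₀/(2π) = 3583 Hz.
Step 4 — Series Q: Q = ω₀L/R = 2.251e+04·0.00143/100 = 0.3219.
Step 5 — 3dB bandwidth: Δω = ω₀/Q = 6.993e+04 rad/s; BW = Δω/(2π) = 1.113e+04 Hz.

(a) f₀ = 3583 Hz  (b) Q = 0.3219  (c) BW = 1.113e+04 Hz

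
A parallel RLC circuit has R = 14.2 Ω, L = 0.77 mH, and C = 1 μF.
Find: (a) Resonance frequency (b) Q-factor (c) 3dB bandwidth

Step 1 — Resonance: ω₀ = 1/√(LC) = 1/√(0.00077·1e-06) = 3.604e+04 rad/s.
Step 2 — f₀ = ω₀/(2π) = 5736 Hz.
Step 3 — Parallel Q: Q = R/(ω₀L) = 14.2/(3.604e+04·0.00077) = 0.5117.
Step 4 — Bandwidth: Δω = ω₀/Q = 7.042e+04 rad/s; BW = Δω/(2π) = 1.121e+04 Hz.

(a) f₀ = 5736 Hz  (b) Q = 0.5117  (c) BW = 1.121e+04 Hz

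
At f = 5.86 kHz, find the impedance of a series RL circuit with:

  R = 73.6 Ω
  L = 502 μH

Step 1 — Angular frequency: ω = 2π·f = 2π·5860 = 3.682e+04 rad/s.
Step 2 — Component impedances:
  R: Z = R = 73.6 Ω
  L: Z = jωL = j·3.682e+04·0.000502 = 0 + j18.48 Ω
Step 3 — Series combination: Z_total = R + L = 73.6 + j18.48 Ω = 75.89∠14.1° Ω.

Z = 73.6 + j18.48 Ω = 75.89∠14.1° Ω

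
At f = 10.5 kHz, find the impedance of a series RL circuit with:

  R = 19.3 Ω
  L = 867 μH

Step 1 — Angular frequency: ω = 2π·f = 2π·1.05e+04 = 6.597e+04 rad/s.
Step 2 — Component impedances:
  R: Z = R = 19.3 Ω
  L: Z = jωL = j·6.597e+04·0.000867 = 0 + j57.2 Ω
Step 3 — Series combination: Z_total = R + L = 19.3 + j57.2 Ω = 60.37∠71.4° Ω.

Z = 19.3 + j57.2 Ω = 60.37∠71.4° Ω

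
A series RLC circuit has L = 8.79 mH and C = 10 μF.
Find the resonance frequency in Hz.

Step 1 — Resonance condition Im(Z)=0 gives ω₀ = 1/√(LC).
Step 2 — ω₀ = 1/√(0.00879·1e-05) = 3373 rad/s.
Step 3 — f₀ = ω₀/(2π) = 536.8 Hz.

f₀ = 536.8 Hz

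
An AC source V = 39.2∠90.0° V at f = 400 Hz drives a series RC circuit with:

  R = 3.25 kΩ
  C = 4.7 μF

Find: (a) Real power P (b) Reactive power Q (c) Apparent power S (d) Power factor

Step 1 — Angular frequency: ω = 2π·f = 2π·400 = 2513 rad/s.
Step 2 — Component impedances:
  R: Z = R = 3250 Ω
  C: Z = 1/(jωC) = -j/(ω·C) = 0 - j84.66 Ω
Step 3 — Series combination: Z_total = R + C = 3250 - j84.66 Ω = 3251∠-1.5° Ω.
Step 4 — Source phasor: V = 39.2∠90.0° V = 0 + j39.2 V.
Step 5 — Current: I = V / Z = -0.000314 + j0.01205 A = 0.01206∠91.5° A.
Step 6 — Complex power: S = V·I* = 0.4725 - j0.01231 VA.
Step 7 — Real power: P = Re(S) = 0.4725 W.
Step 8 — Reactive power: Q = Im(S) = -0.01231 VAR.
Step 9 — Apparent power: |S| = 0.4727 VA.
Step 10 — Power factor: PF = P/|S| = 0.9997 (leading).

(a) P = 0.4725 W  (b) Q = -0.01231 VAR  (c) S = 0.4727 VA  (d) PF = 0.9997 (leading)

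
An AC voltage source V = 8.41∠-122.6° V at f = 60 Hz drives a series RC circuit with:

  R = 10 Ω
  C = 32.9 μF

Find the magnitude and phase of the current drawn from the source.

Step 1 — Angular frequency: ω = 2π·f = 2π·60 = 377 rad/s.
Step 2 — Component impedances:
  R: Z = R = 10 Ω
  C: Z = 1/(jωC) = -j/(ω·C) = 0 - j80.63 Ω
Step 3 — Series combination: Z_total = R + C = 10 - j80.63 Ω = 81.24∠-82.9° Ω.
Step 4 — Source phasor: V = 8.41∠-122.6° V = -4.531 - j7.085 V.
Step 5 — Ohm's law: I = V / Z_total = (-4.531 - j7.085) / (10 - j80.63) = 0.07968 - j0.06608 A.
Step 6 — Convert to polar: |I| = 0.1035 A, ∠I = -39.7°.

I = 0.1035∠-39.7° A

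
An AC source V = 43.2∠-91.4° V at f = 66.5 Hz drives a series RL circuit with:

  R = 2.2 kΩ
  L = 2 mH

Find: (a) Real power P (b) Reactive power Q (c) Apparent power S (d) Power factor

Step 1 — Angular frequency: ω = 2π·f = 2π·66.5 = 417.8 rad/s.
Step 2 — Component impedances:
  R: Z = R = 2200 Ω
  L: Z = jωL = j·417.8·0.002 = 0 + j0.8357 Ω
Step 3 — Series combination: Z_total = R + L = 2200 + j0.8357 Ω = 2200∠0.0° Ω.
Step 4 — Source phasor: V = 43.2∠-91.4° V = -1.055 - j43.19 V.
Step 5 — Current: I = V / Z = -0.0004872 - j0.01963 A = 0.01964∠-91.4° A.
Step 6 — Complex power: S = V·I* = 0.8483 + j0.0003222 VA.
Step 7 — Real power: P = Re(S) = 0.8483 W.
Step 8 — Reactive power: Q = Im(S) = 0.0003222 VAR.
Step 9 — Apparent power: |S| = 0.8483 VA.
Step 10 — Power factor: PF = P/|S| = 1 (lagging).

(a) P = 0.8483 W  (b) Q = 0.0003222 VAR  (c) S = 0.8483 VA  (d) PF = 1 (lagging)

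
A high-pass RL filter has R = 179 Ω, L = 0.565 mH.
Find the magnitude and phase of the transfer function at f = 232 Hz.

Step 1 — Angular frequency: ω = 2π·232 = 1458 rad/s.
Step 2 — Transfer function: H(jω) = jωL/(R + jωL).
Step 3 — Numerator jωL = j·0.8236; denominator R + jωL = 179 + j0.8236.
Step 4 — H = 2.117e-05 + j0.004601.
Step 5 — Magnitude: |H| = 0.004601 (-46.7 dB); phase: φ = 89.7°.

|H| = 0.004601 (-46.7 dB), φ = 89.7°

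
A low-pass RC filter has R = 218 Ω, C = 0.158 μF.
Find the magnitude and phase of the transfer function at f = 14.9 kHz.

Step 1 — Angular frequency: ω = 2π·1.49e+04 = 9.362e+04 rad/s.
Step 2 — Transfer function: H(jω) = 1/(1 + jωRC).
Step 3 — Denominator: 1 + jωRC = 1 + j·9.362e+04·218·1.58e-07 = 1 + j3.225.
Step 4 — H = 0.08773 - j0.2829.
Step 5 — Magnitude: |H| = 0.2962 (-10.6 dB); phase: φ = -72.8°.

|H| = 0.2962 (-10.6 dB), φ = -72.8°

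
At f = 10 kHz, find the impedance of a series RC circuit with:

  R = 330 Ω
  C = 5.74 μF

Step 1 — Angular frequency: ω = 2π·f = 2π·1e+04 = 6.283e+04 rad/s.
Step 2 — Component impedances:
  R: Z = R = 330 Ω
  C: Z = 1/(jωC) = -j/(ω·C) = 0 - j2.773 Ω
Step 3 — Series combination: Z_total = R + C = 330 - j2.773 Ω = 330∠-0.5° Ω.

Z = 330 - j2.773 Ω = 330∠-0.5° Ω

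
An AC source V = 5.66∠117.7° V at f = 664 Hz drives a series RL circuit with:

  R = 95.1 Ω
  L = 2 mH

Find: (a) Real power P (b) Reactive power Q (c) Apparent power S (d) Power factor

Step 1 — Angular frequency: ω = 2π·f = 2π·664 = 4172 rad/s.
Step 2 — Component impedances:
  R: Z = R = 95.1 Ω
  L: Z = jωL = j·4172·0.002 = 0 + j8.344 Ω
Step 3 — Series combination: Z_total = R + L = 95.1 + j8.344 Ω = 95.47∠5.0° Ω.
Step 4 — Source phasor: V = 5.66∠117.7° V = -2.631 + j5.011 V.
Step 5 — Current: I = V / Z = -0.02287 + j0.0547 A = 0.05929∠112.7° A.
Step 6 — Complex power: S = V·I* = 0.3343 + j0.02933 VA.
Step 7 — Real power: P = Re(S) = 0.3343 W.
Step 8 — Reactive power: Q = Im(S) = 0.02933 VAR.
Step 9 — Apparent power: |S| = 0.3356 VA.
Step 10 — Power factor: PF = P/|S| = 0.9962 (lagging).

(a) P = 0.3343 W  (b) Q = 0.02933 VAR  (c) S = 0.3356 VA  (d) PF = 0.9962 (lagging)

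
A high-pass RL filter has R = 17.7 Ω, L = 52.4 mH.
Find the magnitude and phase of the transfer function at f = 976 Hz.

Step 1 — Angular frequency: ω = 2π·976 = 6132 rad/s.
Step 2 — Transfer function: H(jω) = jωL/(R + jωL).
Step 3 — Numerator jωL = j·321.3; denominator R + jωL = 17.7 + j321.3.
Step 4 — H = 0.997 + j0.05492.
Step 5 — Magnitude: |H| = 0.9985 (-0.0 dB); phase: φ = 3.2°.

|H| = 0.9985 (-0.0 dB), φ = 3.2°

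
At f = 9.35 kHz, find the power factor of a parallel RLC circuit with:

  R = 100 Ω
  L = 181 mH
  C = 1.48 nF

Step 1 — Angular frequency: ω = 2π·f = 2π·9350 = 5.875e+04 rad/s.
Step 2 — Component impedances:
  R: Z = R = 100 Ω
  L: Z = jωL = j·5.875e+04·0.181 = 0 + j1.063e+04 Ω
  C: Z = 1/(jωC) = -j/(ω·C) = 0 - j1.15e+04 Ω
Step 3 — Parallel combination: 1/Z_total = 1/R + 1/L + 1/C; Z_total = 100 + j0.07097 Ω = 100∠0.0° Ω.
Step 4 — Power factor: PF = cos(φ) = Re(Z)/|Z| = 100/100 = 1.
Step 5 — Type: Im(Z) = 0.07097 ⇒ lagging (phase φ = 0.0°).

PF = 1 (lagging, φ = 0.0°)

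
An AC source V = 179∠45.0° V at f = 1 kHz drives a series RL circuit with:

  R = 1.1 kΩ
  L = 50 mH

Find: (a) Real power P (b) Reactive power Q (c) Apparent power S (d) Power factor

Step 1 — Angular frequency: ω = 2π·f = 2π·1000 = 6283 rad/s.
Step 2 — Component impedances:
  R: Z = R = 1100 Ω
  L: Z = jωL = j·6283·0.05 = 0 + j314.2 Ω
Step 3 — Series combination: Z_total = R + L = 1100 + j314.2 Ω = 1144∠15.9° Ω.
Step 4 — Source phasor: V = 179∠45.0° V = 126.6 + j126.6 V.
Step 5 — Current: I = V / Z = 0.1368 + j0.076 A = 0.1565∠29.1° A.
Step 6 — Complex power: S = V·I* = 26.93 + j7.692 VA.
Step 7 — Real power: P = Re(S) = 26.93 W.
Step 8 — Reactive power: Q = Im(S) = 7.692 VAR.
Step 9 — Apparent power: |S| = 28.01 VA.
Step 10 — Power factor: PF = P/|S| = 0.9616 (lagging).

(a) P = 26.93 W  (b) Q = 7.692 VAR  (c) S = 28.01 VA  (d) PF = 0.9616 (lagging)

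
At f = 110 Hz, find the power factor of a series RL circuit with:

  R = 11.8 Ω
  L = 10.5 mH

Step 1 — Angular frequency: ω = 2π·f = 2π·110 = 691.2 rad/s.
Step 2 — Component impedances:
  R: Z = R = 11.8 Ω
  L: Z = jωL = j·691.2·0.0105 = 0 + j7.257 Ω
Step 3 — Series combination: Z_total = R + L = 11.8 + j7.257 Ω = 13.85∠31.6° Ω.
Step 4 — Power factor: PF = cos(φ) = Re(Z)/|Z| = 11.8/13.853 = 0.8518.
Step 5 — Type: Im(Z) = 7.257 ⇒ lagging (phase φ = 31.6°).

PF = 0.8518 (lagging, φ = 31.6°)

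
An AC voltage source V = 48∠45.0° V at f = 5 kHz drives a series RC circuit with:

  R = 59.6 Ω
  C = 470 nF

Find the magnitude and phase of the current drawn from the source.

Step 1 — Angular frequency: ω = 2π·f = 2π·5000 = 3.142e+04 rad/s.
Step 2 — Component impedances:
  R: Z = R = 59.6 Ω
  C: Z = 1/(jωC) = -j/(ω·C) = 0 - j67.73 Ω
Step 3 — Series combination: Z_total = R + C = 59.6 - j67.73 Ω = 90.22∠-48.7° Ω.
Step 4 — Source phasor: V = 48∠45.0° V = 33.94 + j33.94 V.
Step 5 — Ohm's law: I = V / Z_total = (33.94 + j33.94) / (59.6 - j67.73) = -0.03389 + j0.531 A.
Step 6 — Convert to polar: |I| = 0.5321 A, ∠I = 93.7°.

I = 0.5321∠93.7° A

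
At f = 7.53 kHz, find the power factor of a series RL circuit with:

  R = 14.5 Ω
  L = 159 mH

Step 1 — Angular frequency: ω = 2π·f = 2π·7530 = 4.731e+04 rad/s.
Step 2 — Component impedances:
  R: Z = R = 14.5 Ω
  L: Z = jωL = j·4.731e+04·0.159 = 0 + j7523 Ω
Step 3 — Series combination: Z_total = R + L = 14.5 + j7523 Ω = 7523∠89.9° Ω.
Step 4 — Power factor: PF = cos(φ) = Re(Z)/|Z| = 14.5/7522.68 = 0.001928.
Step 5 — Type: Im(Z) = 7523 ⇒ lagging (phase φ = 89.9°).

PF = 0.001928 (lagging, φ = 89.9°)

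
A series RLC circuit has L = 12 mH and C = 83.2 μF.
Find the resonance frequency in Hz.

Step 1 — Resonance condition Im(Z)=0 gives ω₀ = 1/√(LC).
Step 2 — ω₀ = 1/√(0.012·8.32e-05) = 1001 rad/s.
Step 3 — f₀ = ω₀/(2π) = 159.3 Hz.

f₀ = 159.3 Hz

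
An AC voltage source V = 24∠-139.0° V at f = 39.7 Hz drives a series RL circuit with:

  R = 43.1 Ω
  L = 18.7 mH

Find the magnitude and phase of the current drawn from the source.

Step 1 — Angular frequency: ω = 2π·f = 2π·39.7 = 249.4 rad/s.
Step 2 — Component impedances:
  R: Z = R = 43.1 Ω
  L: Z = jωL = j·249.4·0.0187 = 0 + j4.665 Ω
Step 3 — Series combination: Z_total = R + L = 43.1 + j4.665 Ω = 43.35∠6.2° Ω.
Step 4 — Source phasor: V = 24∠-139.0° V = -18.11 - j15.75 V.
Step 5 — Ohm's law: I = V / Z_total = (-18.11 - j15.75) / (43.1 + j4.665) = -0.4545 - j0.3161 A.
Step 6 — Convert to polar: |I| = 0.5536 A, ∠I = -145.2°.

I = 0.5536∠-145.2° A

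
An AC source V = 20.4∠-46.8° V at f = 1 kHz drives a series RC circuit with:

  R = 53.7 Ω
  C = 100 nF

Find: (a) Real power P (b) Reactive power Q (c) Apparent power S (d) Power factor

Step 1 — Angular frequency: ω = 2π·f = 2π·1000 = 6283 rad/s.
Step 2 — Component impedances:
  R: Z = R = 53.7 Ω
  C: Z = 1/(jωC) = -j/(ω·C) = 0 - j1592 Ω
Step 3 — Series combination: Z_total = R + C = 53.7 - j1592 Ω = 1592∠-88.1° Ω.
Step 4 — Source phasor: V = 20.4∠-46.8° V = 13.96 - j14.87 V.
Step 5 — Current: I = V / Z = 0.009629 + j0.008449 A = 0.01281∠41.3° A.
Step 6 — Complex power: S = V·I* = 0.008813 - j0.2612 VA.
Step 7 — Real power: P = Re(S) = 0.008813 W.
Step 8 — Reactive power: Q = Im(S) = -0.2612 VAR.
Step 9 — Apparent power: |S| = 0.2613 VA.
Step 10 — Power factor: PF = P/|S| = 0.03372 (leading).

(a) P = 0.008813 W  (b) Q = -0.2612 VAR  (c) S = 0.2613 VA  (d) PF = 0.03372 (leading)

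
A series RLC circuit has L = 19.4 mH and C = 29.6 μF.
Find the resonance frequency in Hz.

Step 1 — Resonance condition Im(Z)=0 gives ω₀ = 1/√(LC).
Step 2 — ω₀ = 1/√(0.0194·2.96e-05) = 1320 rad/s.
Step 3 — f₀ = ω₀/(2π) = 210 Hz.

f₀ = 210 Hz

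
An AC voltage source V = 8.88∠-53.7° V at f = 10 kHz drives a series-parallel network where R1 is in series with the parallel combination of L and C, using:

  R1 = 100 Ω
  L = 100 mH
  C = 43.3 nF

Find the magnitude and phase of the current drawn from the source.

Step 1 — Angular frequency: ω = 2π·f = 2π·1e+04 = 6.283e+04 rad/s.
Step 2 — Component impedances:
  R1: Z = R = 100 Ω
  L: Z = jωL = j·6.283e+04·0.1 = 0 + j6283 Ω
  C: Z = 1/(jωC) = -j/(ω·C) = 0 - j367.6 Ω
Step 3 — Parallel branch: L || C = 1/(1/L + 1/C) = 0 - j390.4 Ω.
Step 4 — Series with R1: Z_total = R1 + (L || C) = 100 - j390.4 Ω = 403∠-75.6° Ω.
Step 5 — Source phasor: V = 8.88∠-53.7° V = 5.257 - j7.157 V.
Step 6 — Ohm's law: I = V / Z_total = (5.257 - j7.157) / (100 - j390.4) = 0.02044 + j0.00823 A.
Step 7 — Convert to polar: |I| = 0.02203 A, ∠I = 21.9°.

I = 0.02203∠21.9° A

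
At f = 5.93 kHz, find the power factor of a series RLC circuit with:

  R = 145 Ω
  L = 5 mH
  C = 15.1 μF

Step 1 — Angular frequency: ω = 2π·f = 2π·5930 = 3.726e+04 rad/s.
Step 2 — Component impedances:
  R: Z = R = 145 Ω
  L: Z = jωL = j·3.726e+04·0.005 = 0 + j186.3 Ω
  C: Z = 1/(jωC) = -j/(ω·C) = 0 - j1.777 Ω
Step 3 — Series combination: Z_total = R + L + C = 145 + j184.5 Ω = 234.7∠51.8° Ω.
Step 4 — Power factor: PF = cos(φ) = Re(Z)/|Z| = 145/234.67 = 0.6179.
Step 5 — Type: Im(Z) = 184.5 ⇒ lagging (phase φ = 51.8°).

PF = 0.6179 (lagging, φ = 51.8°)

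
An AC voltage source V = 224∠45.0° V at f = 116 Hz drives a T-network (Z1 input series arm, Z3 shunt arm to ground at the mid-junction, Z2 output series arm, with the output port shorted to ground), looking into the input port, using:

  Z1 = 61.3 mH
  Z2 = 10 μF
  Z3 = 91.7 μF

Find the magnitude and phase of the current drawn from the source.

Step 1 — Angular frequency: ω = 2π·f = 2π·116 = 728.8 rad/s.
Step 2 — Component impedances:
  Z1: Z = jωL = j·728.8·0.0613 = 0 + j44.68 Ω
  Z2: Z = 1/(jωC) = -j/(ω·C) = 0 - j137.2 Ω
  Z3: Z = 1/(jωC) = -j/(ω·C) = 0 - j14.96 Ω
Step 3 — With the output port shorted to ground, the output series arm Z2 runs from the junction to ground; the shunt arm Z3 also runs from the junction to ground. They appear in parallel: Z3 || Z2 = 0 - j13.49 Ω.
Step 4 — Series with input arm Z1: Z_in = Z1 + (Z3 || Z2) = 0 + j31.19 Ω = 31.19∠90.0° Ω.
Step 5 — Source phasor: V = 224∠45.0° V = 158.4 + j158.4 V.
Step 6 — Ohm's law: I = V / Z_total = (158.4 + j158.4) / (0 + j31.19) = 5.079 - j5.079 A.
Step 7 — Convert to polar: |I| = 7.182 A, ∠I = -45.0°.

I = 7.182∠-45.0° A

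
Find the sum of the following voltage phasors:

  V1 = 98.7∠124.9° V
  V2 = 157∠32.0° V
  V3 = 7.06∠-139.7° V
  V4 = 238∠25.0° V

Step 1 — Convert each phasor to rectangular form:
  V1 = 98.7·(cos(124.9°) + j·sin(124.9°)) = -56.47 + j80.95 V
  V2 = 157·(cos(32.0°) + j·sin(32.0°)) = 133.1 + j83.2 V
  V3 = 7.06·(cos(-139.7°) + j·sin(-139.7°)) = -5.384 - j4.566 V
  V4 = 238·(cos(25.0°) + j·sin(25.0°)) = 215.7 + j100.6 V
Step 2 — Sum components: V_total = 287 + j260.2 V.
Step 3 — Convert to polar: |V_total| = 387.4 V, ∠V_total = 42.2°.

V_total = 387.4∠42.2° V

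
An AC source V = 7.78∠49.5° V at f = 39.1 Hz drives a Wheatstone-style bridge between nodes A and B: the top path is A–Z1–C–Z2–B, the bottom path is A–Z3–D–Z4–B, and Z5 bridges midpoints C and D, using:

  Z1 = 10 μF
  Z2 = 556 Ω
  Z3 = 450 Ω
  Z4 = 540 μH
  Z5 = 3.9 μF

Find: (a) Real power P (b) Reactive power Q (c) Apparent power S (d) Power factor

Step 1 — Angular frequency: ω = 2π·f = 2π·39.1 = 245.7 rad/s.
Step 2 — Component impedances:
  Z1: Z = 1/(jωC) = -j/(ω·C) = 0 - j407 Ω
  Z2: Z = R = 556 Ω
  Z3: Z = R = 450 Ω
  Z4: Z = jωL = j·245.7·0.00054 = 0 + j0.1327 Ω
  Z5: Z = 1/(jωC) = -j/(ω·C) = 0 - j1044 Ω
Step 3 — Bridge requires nodal analysis (the Z5 bridge couples midpoints C and D, so the two paths cannot be reduced to a simple series/parallel combination). Setting node B to ground and injecting 1 A at node A, the 3-node admittance system at A, C, D solves to V_A = Z_AB = 299.3 - j108.8 Ω = 318.5∠-20.0° Ω.
Step 4 — Source phasor: V = 7.78∠49.5° V = 5.053 + j5.916 V.
Step 5 — Current: I = V / Z = 0.008566 + j0.02288 A = 0.02443∠69.5° A.
Step 6 — Complex power: S = V·I* = 0.1786 - j0.06493 VA.
Step 7 — Real power: P = Re(S) = 0.1786 W.
Step 8 — Reactive power: Q = Im(S) = -0.06493 VAR.
Step 9 — Apparent power: |S| = 0.1901 VA.
Step 10 — Power factor: PF = P/|S| = 0.9398 (leading).

(a) P = 0.1786 W  (b) Q = -0.06493 VAR  (c) S = 0.1901 VA  (d) PF = 0.9398 (leading)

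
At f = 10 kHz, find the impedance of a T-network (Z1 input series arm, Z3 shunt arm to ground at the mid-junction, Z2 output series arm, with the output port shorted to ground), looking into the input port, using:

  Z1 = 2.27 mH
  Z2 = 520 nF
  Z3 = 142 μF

Step 1 — Angular frequency: ω = 2π·f = 2π·1e+04 = 6.283e+04 rad/s.
Step 2 — Component impedances:
  Z1: Z = jωL = j·6.283e+04·0.00227 = 0 + j142.6 Ω
  Z2: Z = 1/(jωC) = -j/(ω·C) = 0 - j30.61 Ω
  Z3: Z = 1/(jωC) = -j/(ω·C) = 0 - j0.1121 Ω
Step 3 — With the output port shorted to ground, the output series arm Z2 runs from the junction to ground; the shunt arm Z3 also runs from the junction to ground. They appear in parallel: Z3 || Z2 = 0 - j0.1117 Ω.
Step 4 — Series with input arm Z1: Z_in = Z1 + (Z3 || Z2) = 0 + j142.5 Ω = 142.5∠90.0° Ω.

Z = 0 + j142.5 Ω = 142.5∠90.0° Ω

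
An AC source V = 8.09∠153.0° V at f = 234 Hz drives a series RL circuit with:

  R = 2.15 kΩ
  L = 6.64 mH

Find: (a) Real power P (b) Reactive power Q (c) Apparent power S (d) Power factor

Step 1 — Angular frequency: ω = 2π·f = 2π·234 = 1470 rad/s.
Step 2 — Component impedances:
  R: Z = R = 2150 Ω
  L: Z = jωL = j·1470·0.00664 = 0 + j9.763 Ω
Step 3 — Series combination: Z_total = R + L = 2150 + j9.763 Ω = 2150∠0.3° Ω.
Step 4 — Source phasor: V = 8.09∠153.0° V = -7.208 + j3.673 V.
Step 5 — Current: I = V / Z = -0.003345 + j0.001723 A = 0.003763∠152.7° A.
Step 6 — Complex power: S = V·I* = 0.03044 + j0.0001382 VA.
Step 7 — Real power: P = Re(S) = 0.03044 W.
Step 8 — Reactive power: Q = Im(S) = 0.0001382 VAR.
Step 9 — Apparent power: |S| = 0.03044 VA.
Step 10 — Power factor: PF = P/|S| = 1 (lagging).

(a) P = 0.03044 W  (b) Q = 0.0001382 VAR  (c) S = 0.03044 VA  (d) PF = 1 (lagging)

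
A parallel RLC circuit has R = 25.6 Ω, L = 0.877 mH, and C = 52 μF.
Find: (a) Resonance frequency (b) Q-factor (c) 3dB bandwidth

Step 1 — Resonance: ω₀ = 1/√(LC) = 1/√(0.000877·5.2e-05) = 4683 rad/s.
Step 2 — f₀ = ω₀/(2π) = 745.3 Hz.
Step 3 — Parallel Q: Q = R/(ω₀L) = 25.6/(4683·0.000877) = 6.234.
Step 4 — Bandwidth: Δω = ω₀/Q = 751.2 rad/s; BW = Δω/(2π) = 119.6 Hz.

(a) f₀ = 745.3 Hz  (b) Q = 6.234  (c) BW = 119.6 Hz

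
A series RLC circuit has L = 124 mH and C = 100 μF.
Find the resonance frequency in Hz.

Step 1 — Resonance condition Im(Z)=0 gives ω₀ = 1/√(LC).
Step 2 — ω₀ = 1/√(0.124·0.0001) = 284 rad/s.
Step 3 — f₀ = ω₀/(2π) = 45.2 Hz.

f₀ = 45.2 Hz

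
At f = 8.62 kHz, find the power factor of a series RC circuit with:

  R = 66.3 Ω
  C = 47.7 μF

Step 1 — Angular frequency: ω = 2π·f = 2π·8620 = 5.416e+04 rad/s.
Step 2 — Component impedances:
  R: Z = R = 66.3 Ω
  C: Z = 1/(jωC) = -j/(ω·C) = 0 - j0.3871 Ω
Step 3 — Series combination: Z_total = R + C = 66.3 - j0.3871 Ω = 66.3∠-0.3° Ω.
Step 4 — Power factor: PF = cos(φ) = Re(Z)/|Z| = 66.3/66.3 = 1.
Step 5 — Type: Im(Z) = -0.3871 ⇒ leading (phase φ = -0.3°).

PF = 1 (leading, φ = -0.3°)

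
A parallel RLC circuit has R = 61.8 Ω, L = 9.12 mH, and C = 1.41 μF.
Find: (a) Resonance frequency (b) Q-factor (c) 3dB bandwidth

Step 1 — Resonance: ω₀ = 1/√(LC) = 1/√(0.00912·1.41e-06) = 8818 rad/s.
Step 2 — f₀ = ω₀/(2π) = 1404 Hz.
Step 3 — Parallel Q: Q = R/(ω₀L) = 61.8/(8818·0.00912) = 0.7684.
Step 4 — Bandwidth: Δω = ω₀/Q = 1.148e+04 rad/s; BW = Δω/(2π) = 1826 Hz.

(a) f₀ = 1404 Hz  (b) Q = 0.7684  (c) BW = 1826 Hz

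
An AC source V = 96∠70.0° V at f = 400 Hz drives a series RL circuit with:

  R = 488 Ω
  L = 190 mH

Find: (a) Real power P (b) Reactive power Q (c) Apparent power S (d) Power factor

Step 1 — Angular frequency: ω = 2π·f = 2π·400 = 2513 rad/s.
Step 2 — Component impedances:
  R: Z = R = 488 Ω
  L: Z = jωL = j·2513·0.19 = 0 + j477.5 Ω
Step 3 — Series combination: Z_total = R + L = 488 + j477.5 Ω = 682.8∠44.4° Ω.
Step 4 — Source phasor: V = 96∠70.0° V = 32.83 + j90.21 V.
Step 5 — Current: I = V / Z = 0.1268 + j0.0608 A = 0.1406∠25.6° A.
Step 6 — Complex power: S = V·I* = 9.648 + j9.44 VA.
Step 7 — Real power: P = Re(S) = 9.648 W.
Step 8 — Reactive power: Q = Im(S) = 9.44 VAR.
Step 9 — Apparent power: |S| = 13.5 VA.
Step 10 — Power factor: PF = P/|S| = 0.7147 (lagging).

(a) P = 9.648 W  (b) Q = 9.44 VAR  (c) S = 13.5 VA  (d) PF = 0.7147 (lagging)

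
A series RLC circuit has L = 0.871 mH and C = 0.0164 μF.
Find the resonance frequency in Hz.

Step 1 — Resonance condition Im(Z)=0 gives ω₀ = 1/√(LC).
Step 2 — ω₀ = 1/√(0.000871·1.64e-08) = 2.646e+05 rad/s.
Step 3 — f₀ = ω₀/(2π) = 4.211e+04 Hz.

f₀ = 4.211e+04 Hz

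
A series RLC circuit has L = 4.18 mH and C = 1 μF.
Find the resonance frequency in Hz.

Step 1 — Resonance condition Im(Z)=0 gives ω₀ = 1/√(LC).
Step 2 — ω₀ = 1/√(0.00418·1e-06) = 1.547e+04 rad/s.
Step 3 — f₀ = ω₀/(2π) = 2462 Hz.

f₀ = 2462 Hz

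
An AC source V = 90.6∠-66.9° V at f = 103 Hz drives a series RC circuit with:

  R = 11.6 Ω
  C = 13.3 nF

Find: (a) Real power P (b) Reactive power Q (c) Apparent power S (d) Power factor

Step 1 — Angular frequency: ω = 2π·f = 2π·103 = 647.2 rad/s.
Step 2 — Component impedances:
  R: Z = R = 11.6 Ω
  C: Z = 1/(jωC) = -j/(ω·C) = 0 - j1.162e+05 Ω
Step 3 — Series combination: Z_total = R + C = 11.6 - j1.162e+05 Ω = 1.162e+05∠-90.0° Ω.
Step 4 — Source phasor: V = 90.6∠-66.9° V = 35.55 - j83.34 V.
Step 5 — Current: I = V / Z = 0.0007173 + j0.0003059 A = 0.0007798∠23.1° A.
Step 6 — Complex power: S = V·I* = 7.054e-06 - j0.07065 VA.
Step 7 — Real power: P = Re(S) = 7.054e-06 W.
Step 8 — Reactive power: Q = Im(S) = -0.07065 VAR.
Step 9 — Apparent power: |S| = 0.07065 VA.
Step 10 — Power factor: PF = P/|S| = 9.985e-05 (leading).

(a) P = 7.054e-06 W  (b) Q = -0.07065 VAR  (c) S = 0.07065 VA  (d) PF = 9.985e-05 (leading)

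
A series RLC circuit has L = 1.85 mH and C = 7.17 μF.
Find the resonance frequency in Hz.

Step 1 — Resonance condition Im(Z)=0 gives ω₀ = 1/√(LC).
Step 2 — ω₀ = 1/√(0.00185·7.17e-06) = 8683 rad/s.
Step 3 — f₀ = ω₀/(2π) = 1382 Hz.

f₀ = 1382 Hz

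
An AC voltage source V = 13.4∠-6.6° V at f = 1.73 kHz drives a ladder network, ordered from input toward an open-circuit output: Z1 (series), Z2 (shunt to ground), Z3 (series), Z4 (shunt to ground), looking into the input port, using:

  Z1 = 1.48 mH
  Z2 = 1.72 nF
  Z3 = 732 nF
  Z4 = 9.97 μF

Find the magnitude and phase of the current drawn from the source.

Step 1 — Angular frequency: ω = 2π·f = 2π·1730 = 1.087e+04 rad/s.
Step 2 — Component impedances:
  Z1: Z = jωL = j·1.087e+04·0.00148 = 0 + j16.09 Ω
  Z2: Z = 1/(jωC) = -j/(ω·C) = 0 - j5.349e+04 Ω
  Z3: Z = 1/(jωC) = -j/(ω·C) = 0 - j125.7 Ω
  Z4: Z = 1/(jωC) = -j/(ω·C) = 0 - j9.227 Ω
Step 3 — Ladder network (open output): work backward from the far end, alternating series and parallel combinations. Z_in = 0 - j118.5 Ω = 118.5∠-90.0° Ω.
Step 4 — Source phasor: V = 13.4∠-6.6° V = 13.31 - j1.54 V.
Step 5 — Ohm's law: I = V / Z_total = (13.31 - j1.54) / (0 - j118.5) = 0.013 + j0.1124 A.
Step 6 — Convert to polar: |I| = 0.1131 A, ∠I = 83.4°.

I = 0.1131∠83.4° A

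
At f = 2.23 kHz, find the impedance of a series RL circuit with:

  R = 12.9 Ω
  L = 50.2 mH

Step 1 — Angular frequency: ω = 2π·f = 2π·2230 = 1.401e+04 rad/s.
Step 2 — Component impedances:
  R: Z = R = 12.9 Ω
  L: Z = jωL = j·1.401e+04·0.0502 = 0 + j703.4 Ω
Step 3 — Series combination: Z_total = R + L = 12.9 + j703.4 Ω = 703.5∠88.9° Ω.

Z = 12.9 + j703.4 Ω = 703.5∠88.9° Ω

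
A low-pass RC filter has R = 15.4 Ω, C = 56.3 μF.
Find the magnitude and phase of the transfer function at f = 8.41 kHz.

Step 1 — Angular frequency: ω = 2π·8410 = 5.284e+04 rad/s.
Step 2 — Transfer function: H(jω) = 1/(1 + jωRC).
Step 3 — Denominator: 1 + jωRC = 1 + j·5.284e+04·15.4·5.63e-05 = 1 + j45.81.
Step 4 — H = 0.0004762 - j0.02182.
Step 5 — Magnitude: |H| = 0.02182 (-33.2 dB); phase: φ = -88.7°.

|H| = 0.02182 (-33.2 dB), φ = -88.7°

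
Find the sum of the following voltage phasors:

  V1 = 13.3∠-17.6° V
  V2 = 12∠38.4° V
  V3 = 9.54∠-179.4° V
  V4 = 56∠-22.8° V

Step 1 — Convert each phasor to rectangular form:
  V1 = 13.3·(cos(-17.6°) + j·sin(-17.6°)) = 12.68 - j4.022 V
  V2 = 12·(cos(38.4°) + j·sin(38.4°)) = 9.404 + j7.454 V
  V3 = 9.54·(cos(-179.4°) + j·sin(-179.4°)) = -9.539 - j0.0999 V
  V4 = 56·(cos(-22.8°) + j·sin(-22.8°)) = 51.62 - j21.7 V
Step 2 — Sum components: V_total = 64.17 - j18.37 V.
Step 3 — Convert to polar: |V_total| = 66.74 V, ∠V_total = -16.0°.

V_total = 66.74∠-16.0° V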